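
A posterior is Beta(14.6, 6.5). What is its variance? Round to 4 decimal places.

0.0096

μ = 14.6/21.1 = 0.691943; Var = μ(1−μ)/(α+β+1) = 0.2131578/22.1 = 0.0096.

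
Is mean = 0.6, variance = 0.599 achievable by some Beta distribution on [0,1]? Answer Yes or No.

No

A Beta with mean μ has variance μ(1−μ)/(α+β+1) < μ(1−μ).
Here μ(1−μ) = 0.6×0.4 = 0.24, and 0.599 ≥ 0.24.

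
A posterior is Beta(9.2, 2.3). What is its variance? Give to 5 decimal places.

0.01280

μ = 9.2/11.5 = 0.800000; Var = μ(1−μ)/(α+β+1) = 0.1600000/12.5 = 0.01280.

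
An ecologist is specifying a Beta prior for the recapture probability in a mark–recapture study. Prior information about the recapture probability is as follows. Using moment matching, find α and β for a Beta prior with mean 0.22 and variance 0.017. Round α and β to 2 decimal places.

α = 2.00, β = 7.09

Write ν = α+β; then α = μν and Var = μ(1−μ)/(ν+1).
ν = μ(1−μ)/Var − 1 = 0.1716/0.017 − 1 = 9.0941.
α = 0.22·9.0941 = 2.00, β = 0.78·9.0941 = 7.09.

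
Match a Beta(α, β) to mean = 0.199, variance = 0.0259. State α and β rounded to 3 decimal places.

By moment matching, α+β = μ(1−μ)/σ² − 1 = (0.199·0.801)/0.0259 − 1 = 6.1544 − 1 = 5.1544.
Since α/(α+β) = μ, α = 0.199·5.1544 = 1.026 and β = 0.801·5.1544 = 4.129.

α = 1.026, β = 4.129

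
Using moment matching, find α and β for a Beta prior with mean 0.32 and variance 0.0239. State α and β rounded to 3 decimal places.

α = 2.593, β = 5.511

Let s = α+β. The Beta variance is μ(1−μ)/(s+1).
So s+1 = μ(1−μ)/σ² = (0.32×0.68)/0.0239 = 0.2176/0.0239 = 9.1046, giving s = 8.1046.
Then α = μs = 0.32×8.1046 = 2.593 and β = (1−μ)s = 0.68×8.1046 = 5.511.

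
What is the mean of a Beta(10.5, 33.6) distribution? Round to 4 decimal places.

0.2381

The Beta mean is α/(α+β) = 10.5/(10.5+33.6) = 0.2381.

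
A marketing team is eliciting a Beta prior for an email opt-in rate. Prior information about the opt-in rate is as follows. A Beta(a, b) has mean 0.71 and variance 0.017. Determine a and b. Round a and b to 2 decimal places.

By moment matching, a+b = μ(1−μ)/σ² − 1 = (0.71·0.29)/0.017 − 1 = 12.1118 − 1 = 11.1118.
Since a/(a+b) = μ, a = 0.71·11.1118 = 7.89 and b = 0.29·11.1118 = 3.22.

a = 7.89, b = 3.22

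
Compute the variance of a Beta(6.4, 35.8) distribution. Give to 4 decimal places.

0.0030

μ = 6.4/42.2 = 0.151659; Var = μ(1−μ)/(α+β+1) = 0.1286584/43.2 = 0.0030.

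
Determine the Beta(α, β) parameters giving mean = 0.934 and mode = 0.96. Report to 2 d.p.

α = 33.05, β = 2.34

Let s = α+β. Mean gives α = μs = 0.934s; mode gives (α−1)/(s−2) = 0.96.
Substituting: 0.934s − 1 = 0.96(s−2) = 0.96s − 1.92, so -0.026s = -0.92 and s = 35.3846.
Then α = 0.934×35.3846 = 33.05 and β = s−α = 2.34.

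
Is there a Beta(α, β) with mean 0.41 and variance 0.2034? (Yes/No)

A Beta with mean μ has variance μ(1−μ)/(α+β+1) < μ(1−μ).
Here μ(1−μ) = 0.41×0.59 = 0.2419, and 0.2034 < 0.2419.

Yes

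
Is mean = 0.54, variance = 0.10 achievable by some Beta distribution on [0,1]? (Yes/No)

A Beta with mean μ has variance μ(1−μ)/(α+β+1) < μ(1−μ).
Here μ(1−μ) = 0.54×0.46 = 0.2484, and 0.10 < 0.2484.

Yes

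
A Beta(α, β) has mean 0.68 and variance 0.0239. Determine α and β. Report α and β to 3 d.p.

By moment matching, α+β = μ(1−μ)/σ² − 1 = (0.68·0.32)/0.0239 − 1 = 9.1046 − 1 = 8.1046.
Since α/(α+β) = μ, α = 0.68·8.1046 = 5.511 and β = 0.32·8.1046 = 2.593.

α = 5.511, β = 2.593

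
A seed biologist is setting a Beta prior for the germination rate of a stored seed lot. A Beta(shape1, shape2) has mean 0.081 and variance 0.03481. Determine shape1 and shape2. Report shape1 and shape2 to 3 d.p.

By moment matching, shape1+shape2 = μ(1−μ)/σ² − 1 = (0.081·0.919)/0.03481 − 1 = 2.1384 − 1 = 1.1384.
Since shape1/(shape1+shape2) = μ, shape1 = 0.081·1.1384 = 0.092 and shape2 = 0.919·1.1384 = 1.046.

shape1 = 0.092, shape2 = 1.046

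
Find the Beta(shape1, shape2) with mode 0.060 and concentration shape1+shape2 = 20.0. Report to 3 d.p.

Mode = (shape1−1)/(κ−2) with κ = shape1+shape2, so shape1−1 = 0.060·18.0 = 1.080.
shape1 = 2.080; shape2 = κ − shape1 = 17.920.

shape1 = 2.080, shape2 = 17.920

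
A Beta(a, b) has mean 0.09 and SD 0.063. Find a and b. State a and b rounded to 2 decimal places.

Variance = 0.063² = 0.003969. The moment-matching identity a+b = μ(1−μ)/Var − 1 gives
a+b = 0.0819/0.003969 − 1 = 19.6349, so a = μ·19.6349 = 1.77 and b = (1−μ)·19.6349 = 17.87.

a = 1.77, b = 17.87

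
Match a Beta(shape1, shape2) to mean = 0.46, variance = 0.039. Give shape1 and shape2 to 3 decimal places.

Write ν = shape1+shape2; then shape1 = μν and Var = μ(1−μ)/(ν+1).
ν = μ(1−μ)/Var − 1 = 0.2484/0.039 − 1 = 5.3692.
shape1 = 0.46·5.3692 = 2.470, shape2 = 0.54·5.3692 = 2.899.

shape1 = 2.470, shape2 = 2.899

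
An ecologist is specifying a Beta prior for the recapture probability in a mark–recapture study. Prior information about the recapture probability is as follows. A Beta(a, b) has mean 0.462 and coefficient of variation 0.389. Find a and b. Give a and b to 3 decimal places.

a = 3.093, b = 3.602

Var = (CV·μ)² = (0.389×0.462)² = 0.032299.
a+b = μ(1−μ)/Var − 1 = 0.248556/0.032299 − 1 = 6.6956.
Thus a = 0.462·6.6956 = 3.093 and b = 0.538·6.6956 = 3.602.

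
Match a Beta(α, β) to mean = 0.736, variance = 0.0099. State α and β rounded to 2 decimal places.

By moment matching, α+β = μ(1−μ)/σ² − 1 = (0.736·0.264)/0.0099 − 1 = 19.6267 − 1 = 18.6267.
Since α/(α+β) = μ, α = 0.736·18.6267 = 13.71 and β = 0.264·18.6267 = 4.92.

α = 13.71, β = 4.92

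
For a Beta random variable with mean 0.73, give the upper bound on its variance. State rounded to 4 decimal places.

For fixed mean μ the Beta variance is μ(1−μ)/(α+β+1), increasing as α+β decreases.
Its least upper bound (not attained) is μ(1−μ) = 0.73·0.27 = 0.1971.

0.1971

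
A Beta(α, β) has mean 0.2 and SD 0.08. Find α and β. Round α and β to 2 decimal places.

Variance = 0.08² = 0.0064. The moment-matching identity α+β = μ(1−μ)/Var − 1 gives
α+β = 0.16/0.0064 − 1 = 24.0000, so α = μ·24.0000 = 4.80 and β = (1−μ)·24.0000 = 19.20.

α = 4.80, β = 19.20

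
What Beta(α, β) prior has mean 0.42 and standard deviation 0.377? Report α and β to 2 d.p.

α = 0.30, β = 0.41

Variance = 0.377² = 0.142129. The moment-matching identity α+β = μ(1−μ)/Var − 1 gives
α+β = 0.2436/0.142129 − 1 = 0.7139, so α = μ·0.7139 = 0.30 and β = (1−μ)·0.7139 = 0.41.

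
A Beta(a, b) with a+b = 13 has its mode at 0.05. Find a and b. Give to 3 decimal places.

For a,b>1 the mode is (a−1)/(a+b−2), so a = mode·(κ−2)+1 = 0.05×11+1 = 1.550.
And b = (1−mode)·(κ−2)+1 = 0.95×11+1 = 11.450.

a = 1.550, b = 11.450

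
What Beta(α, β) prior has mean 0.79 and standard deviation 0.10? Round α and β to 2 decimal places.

α = 12.32, β = 3.27

σ² = 0.10² = 0.0100.
With s = α+β, Var = μ(1−μ)/(s+1), so s+1 = (0.79×0.21)/0.0100 = 16.5900 and s = 15.5900.
α = μs = 12.32, β = (1−μ)s = 3.27.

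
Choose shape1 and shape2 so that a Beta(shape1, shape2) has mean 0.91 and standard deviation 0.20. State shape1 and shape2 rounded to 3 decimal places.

shape1 = 0.953, shape2 = 0.094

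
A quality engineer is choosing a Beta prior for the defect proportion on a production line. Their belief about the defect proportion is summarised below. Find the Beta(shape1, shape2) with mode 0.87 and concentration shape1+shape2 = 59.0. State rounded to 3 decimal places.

Since the density peak of Beta(shape1,shape2) is at (shape1−1)/(shape1+shape2−2),
shape1 = 1 + 0.87(59.0−2) = 50.590 and shape2 = 59.0 − 50.590 = 8.410.

shape1 = 50.590, shape2 = 8.410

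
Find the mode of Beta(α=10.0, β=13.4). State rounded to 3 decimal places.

With α,β > 1, mode = (α−1)/(α+β−2) = 9.0/21.4 = 0.421.

0.421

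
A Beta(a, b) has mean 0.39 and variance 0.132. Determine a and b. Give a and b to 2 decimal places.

Let s = a+b. The Beta variance is μ(1−μ)/(s+1).
So s+1 = μ(1−μ)/σ² = (0.39×0.61)/0.132 = 0.2379/0.132 = 1.8023, giving s = 0.8023.
Then a = μs = 0.39×0.8023 = 0.31 and b = (1−μ)s = 0.61×0.8023 = 0.49.

a = 0.31, b = 0.49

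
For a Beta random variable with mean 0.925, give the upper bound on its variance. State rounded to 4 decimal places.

0.0694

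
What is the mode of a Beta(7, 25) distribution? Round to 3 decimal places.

With α,β > 1, mode = (α−1)/(α+β−2) = 6/30 = 0.200.

0.200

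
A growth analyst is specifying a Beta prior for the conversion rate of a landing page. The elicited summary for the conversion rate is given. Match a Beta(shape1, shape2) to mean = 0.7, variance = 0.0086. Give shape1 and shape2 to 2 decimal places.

Write ν = shape1+shape2; then shape1 = μν and Var = μ(1−μ)/(ν+1).
ν = μ(1−μ)/Var − 1 = 0.21/0.0086 − 1 = 23.4186.
shape1 = 0.7·23.4186 = 16.39, shape2 = 0.3·23.4186 = 7.03.

shape1 = 16.39, shape2 = 7.03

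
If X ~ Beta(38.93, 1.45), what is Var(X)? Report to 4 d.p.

0.0008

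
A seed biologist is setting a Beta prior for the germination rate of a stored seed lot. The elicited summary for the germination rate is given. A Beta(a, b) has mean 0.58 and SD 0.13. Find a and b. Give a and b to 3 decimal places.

a = 7.780, b = 5.634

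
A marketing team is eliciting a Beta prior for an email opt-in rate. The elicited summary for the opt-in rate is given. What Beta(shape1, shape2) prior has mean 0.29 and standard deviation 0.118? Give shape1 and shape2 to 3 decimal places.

shape1 = 3.998, shape2 = 9.789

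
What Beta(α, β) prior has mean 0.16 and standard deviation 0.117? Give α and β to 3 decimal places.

α = 1.411, β = 7.407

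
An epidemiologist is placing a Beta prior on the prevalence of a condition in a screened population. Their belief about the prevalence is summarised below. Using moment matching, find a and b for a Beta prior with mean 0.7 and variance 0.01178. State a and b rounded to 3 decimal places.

By moment matching, a+b = μ(1−μ)/σ² − 1 = (0.7·0.3)/0.01178 − 1 = 17.8268 − 1 = 16.8268.
Since a/(a+b) = μ, a = 0.7·16.8268 = 11.779 and b = 0.3·16.8268 = 5.048.

a = 11.779, b = 5.048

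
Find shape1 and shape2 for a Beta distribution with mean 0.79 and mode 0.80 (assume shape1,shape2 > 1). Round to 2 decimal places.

shape1 = 47.40, shape2 = 12.60

With s = shape1+shape2: μ = shape1/s and mode = (shape1−1)/(s−2). Eliminating shape1 = μs,
μs − 1 = m(s−2) ⇒ s(μ−m) = 1−2m ⇒ s = -0.60/-0.01 = 60.0000.
So shape1 = μs = 47.40, shape2 = (1−μ)s = 12.60.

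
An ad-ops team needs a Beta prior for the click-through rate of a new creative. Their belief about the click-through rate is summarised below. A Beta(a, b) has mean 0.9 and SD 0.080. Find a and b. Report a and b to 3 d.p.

a = 11.756, b = 1.306

First σ² = 0.006400. Setting a = μn, b = (1−μ)n with n = a+b,
μ(1−μ)/(n+1) = 0.006400 ⇒ n+1 = 0.09/0.006400 = 14.0625 ⇒ n = 13.0625.
Hence a = 0.9×13.0625 = 11.756, b = 0.1×13.0625 = 1.306.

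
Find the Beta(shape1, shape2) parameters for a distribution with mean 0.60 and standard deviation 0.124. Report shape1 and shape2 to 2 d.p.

σ² = 0.124² = 0.015376.
With s = shape1+shape2, Var = μ(1−μ)/(s+1), so s+1 = (0.60×0.40)/0.015376 = 15.6087 and s = 14.6087.
shape1 = μs = 8.77, shape2 = (1−μ)s = 5.84.

shape1 = 8.77, shape2 = 5.84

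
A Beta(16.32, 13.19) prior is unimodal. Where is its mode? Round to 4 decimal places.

0.5569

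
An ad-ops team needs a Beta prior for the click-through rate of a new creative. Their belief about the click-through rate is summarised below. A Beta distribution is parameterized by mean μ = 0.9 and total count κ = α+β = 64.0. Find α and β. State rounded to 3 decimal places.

α = 57.600, β = 6.400

α = μκ = 0.9×64.0 = 57.600 and β = (1−μ)κ = 0.1×64.0 = 6.400.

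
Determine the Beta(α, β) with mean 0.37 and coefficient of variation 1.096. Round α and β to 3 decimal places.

Var = (CV·μ)² = (1.096×0.37)² = 0.164446.
α+β = μ(1−μ)/Var − 1 = 0.2331/0.164446 − 1 = 0.4175.
Thus α = 0.37·0.4175 = 0.154 and β = 0.63·0.4175 = 0.263.

α = 0.154, β = 0.263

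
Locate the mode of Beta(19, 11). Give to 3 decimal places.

The density x^(α−1)(1−x)^(β−1) is maximised at (α−1)/(α+β−2) = 18/28 = 0.643.

0.643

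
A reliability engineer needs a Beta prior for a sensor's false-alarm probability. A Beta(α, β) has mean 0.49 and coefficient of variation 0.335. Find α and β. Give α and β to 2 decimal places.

Var = (CV·μ)² = (0.335×0.49)² = 0.026945.
α+β = μ(1−μ)/Var − 1 = 0.2499/0.026945 − 1 = 8.2744.
Thus α = 0.49·8.2744 = 4.05 and β = 0.51·8.2744 = 4.22.

α = 4.05, β = 4.22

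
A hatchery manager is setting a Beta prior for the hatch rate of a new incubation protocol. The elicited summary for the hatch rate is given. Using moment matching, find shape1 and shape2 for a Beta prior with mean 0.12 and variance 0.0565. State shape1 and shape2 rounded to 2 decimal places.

shape1 = 0.10, shape2 = 0.76

Let s = shape1+shape2. The Beta variance is μ(1−μ)/(s+1).
So s+1 = μ(1−μ)/σ² = (0.12×0.88)/0.0565 = 0.1056/0.0565 = 1.8690, giving s = 0.8690.
Then shape1 = μs = 0.12×0.8690 = 0.10 and shape2 = (1−μ)s = 0.88×0.8690 = 0.76.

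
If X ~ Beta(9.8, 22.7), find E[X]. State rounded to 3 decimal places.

0.302

The Beta mean is α/(α+β) = 9.8/(9.8+22.7) = 0.302.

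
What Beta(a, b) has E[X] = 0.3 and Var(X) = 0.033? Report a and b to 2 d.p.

a = 1.61, b = 3.75

Let s = a+b. The Beta variance is μ(1−μ)/(s+1).
So s+1 = μ(1−μ)/σ² = (0.3×0.7)/0.033 = 0.21/0.033 = 6.3636, giving s = 5.3636.
Then a = μs = 0.3×5.3636 = 1.61 and b = (1−μ)s = 0.7×5.3636 = 3.75.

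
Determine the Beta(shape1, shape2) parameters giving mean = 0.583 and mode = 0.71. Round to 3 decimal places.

Let s = shape1+shape2. Mean gives shape1 = μs = 0.583s; mode gives (shape1−1)/(s−2) = 0.71.
Substituting: 0.583s − 1 = 0.71(s−2) = 0.71s − 1.42, so -0.127s = -0.42 and s = 3.3071.
Then shape1 = 0.583×3.3071 = 1.928 and shape2 = s−shape1 = 1.379.

shape1 = 1.928, shape2 = 1.379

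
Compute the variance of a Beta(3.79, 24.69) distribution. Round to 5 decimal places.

0.00391

α+β = 28.48 and αβ = 93.5751, so Var = αβ/[(α+β)²(α+β+1)] = 93.5751/23911.534592 = 0.00391.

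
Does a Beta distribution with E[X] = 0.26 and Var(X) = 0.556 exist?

The Beta variance bound is σ² < μ(1−μ).
Here μ(1−μ) = 0.26×0.74 = 0.1924, and 0.556 ≥ 0.1924.

No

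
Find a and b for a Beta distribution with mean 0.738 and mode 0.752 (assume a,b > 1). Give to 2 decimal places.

Let s = a+b. Mean gives a = μs = 0.738s; mode gives (a−1)/(s−2) = 0.752.
Substituting: 0.738s − 1 = 0.752(s−2) = 0.752s − 1.504, so -0.014s = -0.504 and s = 36.0000.
Then a = 0.738×36.0000 = 26.57 and b = s−a = 9.43.

a = 26.57, b = 9.43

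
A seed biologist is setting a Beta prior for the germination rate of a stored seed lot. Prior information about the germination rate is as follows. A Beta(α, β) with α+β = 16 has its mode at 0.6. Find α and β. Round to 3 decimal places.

Mode = (α−1)/(κ−2) with κ = α+β, so α−1 = 0.6·14 = 8.400.
α = 9.400; β = κ − α = 6.600.

α = 9.400, β = 6.600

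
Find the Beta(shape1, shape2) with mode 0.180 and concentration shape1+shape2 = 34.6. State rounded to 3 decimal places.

shape1 = 6.868, shape2 = 27.732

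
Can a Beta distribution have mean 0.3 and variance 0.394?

For any Beta, Var(X) < E[X]·(1−E[X]).
Here μ(1−μ) = 0.3×0.7 = 0.21, and 0.394 ≥ 0.21.

No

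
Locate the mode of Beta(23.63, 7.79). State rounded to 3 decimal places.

0.769

With α,β > 1, mode = (α−1)/(α+β−2) = 22.63/29.42 = 0.769.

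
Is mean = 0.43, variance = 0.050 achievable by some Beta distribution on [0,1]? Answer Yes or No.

Yes

For any Beta, Var(X) < E[X]·(1−E[X]).
Here μ(1−μ) = 0.43×0.57 = 0.2451, and 0.050 < 0.2451.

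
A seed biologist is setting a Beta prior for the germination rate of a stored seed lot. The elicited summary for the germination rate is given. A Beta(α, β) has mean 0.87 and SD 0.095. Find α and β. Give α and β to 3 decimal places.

α = 10.033, β = 1.499

Variance = 0.095² = 0.009025. The moment-matching identity α+β = μ(1−μ)/Var − 1 gives
α+β = 0.1131/0.009025 − 1 = 11.5319, so α = μ·11.5319 = 10.033 and β = (1−μ)·11.5319 = 1.499.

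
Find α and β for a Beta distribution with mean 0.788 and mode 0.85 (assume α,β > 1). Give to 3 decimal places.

Let s = α+β. Mean gives α = μs = 0.788s; mode gives (α−1)/(s−2) = 0.85.
Substituting: 0.788s − 1 = 0.85(s−2) = 0.85s − 1.70, so -0.062s = -0.70 and s = 11.2903.
Then α = 0.788×11.2903 = 8.897 and β = s−α = 2.394.

α = 8.897, β = 2.394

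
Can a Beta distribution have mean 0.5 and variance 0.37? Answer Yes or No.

For any Beta, Var(X) < E[X]·(1−E[X]).
Here μ(1−μ) = 0.5×0.5 = 0.25, and 0.37 ≥ 0.25.

No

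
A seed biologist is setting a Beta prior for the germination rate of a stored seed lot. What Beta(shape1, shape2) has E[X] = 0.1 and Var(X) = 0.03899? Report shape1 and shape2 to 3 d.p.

Write ν = shape1+shape2; then shape1 = μν and Var = μ(1−μ)/(ν+1).
ν = μ(1−μ)/Var − 1 = 0.09/0.03899 − 1 = 1.3083.
shape1 = 0.1·1.3083 = 0.131, shape2 = 0.9·1.3083 = 1.177.

shape1 = 0.131, shape2 = 1.177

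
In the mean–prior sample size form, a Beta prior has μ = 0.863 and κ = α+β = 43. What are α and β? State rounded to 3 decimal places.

Split κ in proportion μ : (1−μ): α = 0.863·43 = 37.109, β = 43 − 37.109 = 5.891.

α = 37.109, β = 5.891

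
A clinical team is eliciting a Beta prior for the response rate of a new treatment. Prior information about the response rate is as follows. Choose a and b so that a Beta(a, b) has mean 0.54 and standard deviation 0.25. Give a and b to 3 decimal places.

σ² = 0.25² = 0.0625.
With s = a+b, Var = μ(1−μ)/(s+1), so s+1 = (0.54×0.46)/0.0625 = 3.9744 and s = 2.9744.
a = μs = 1.606, b = (1−μ)s = 1.368.

a = 1.606, b = 1.368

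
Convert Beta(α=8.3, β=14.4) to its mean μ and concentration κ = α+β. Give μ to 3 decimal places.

μ = 0.366, κ = 22.7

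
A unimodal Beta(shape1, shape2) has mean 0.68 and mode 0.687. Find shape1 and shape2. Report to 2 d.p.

With s = shape1+shape2: μ = shape1/s and mode = (shape1−1)/(s−2). Eliminating shape1 = μs,
μs − 1 = m(s−2) ⇒ s(μ−m) = 1−2m ⇒ s = -0.374/-0.007 = 53.4286.
So shape1 = μs = 36.33, shape2 = (1−μ)s = 17.10.

shape1 = 36.33, shape2 = 17.10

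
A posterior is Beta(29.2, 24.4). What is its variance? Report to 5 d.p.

0.00454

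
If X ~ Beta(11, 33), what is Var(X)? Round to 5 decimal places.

Var = αβ/[(α+β)²(α+β+1)] = (11×33)/(44²×45) = 363/87120 = 0.00417.

0.00417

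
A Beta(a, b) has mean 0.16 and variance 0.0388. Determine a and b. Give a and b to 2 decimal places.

By moment matching, a+b = μ(1−μ)/σ² − 1 = (0.16·0.84)/0.0388 − 1 = 3.4639 − 1 = 2.4639.
Since a/(a+b) = μ, a = 0.16·2.4639 = 0.39 and b = 0.84·2.4639 = 2.07.

a = 0.39, b = 2.07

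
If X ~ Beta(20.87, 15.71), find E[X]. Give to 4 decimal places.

0.5705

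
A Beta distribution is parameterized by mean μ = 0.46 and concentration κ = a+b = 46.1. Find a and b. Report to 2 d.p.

a = μκ = 0.46×46.1 = 21.21 and b = (1−μ)κ = 0.54×46.1 = 24.89.

a = 21.21, b = 24.89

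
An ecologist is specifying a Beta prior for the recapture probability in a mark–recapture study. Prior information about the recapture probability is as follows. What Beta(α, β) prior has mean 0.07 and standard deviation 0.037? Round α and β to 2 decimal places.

α = 3.26, β = 43.29

Variance = 0.037² = 0.001369. The moment-matching identity α+β = μ(1−μ)/Var − 1 gives
α+β = 0.0651/0.001369 − 1 = 46.5530, so α = μ·46.5530 = 3.26 and β = (1−μ)·46.5530 = 43.29.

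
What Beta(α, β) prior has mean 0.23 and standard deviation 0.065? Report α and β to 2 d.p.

α = 9.41, β = 31.51

σ² = 0.065² = 0.004225.
With s = α+β, Var = μ(1−μ)/(s+1), so s+1 = (0.23×0.77)/0.004225 = 41.9172 and s = 40.9172.
α = μs = 9.41, β = (1−μ)s = 31.51.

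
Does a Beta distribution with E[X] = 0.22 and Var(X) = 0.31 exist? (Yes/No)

No

For any Beta, Var(X) < E[X]·(1−E[X]).
Here μ(1−μ) = 0.22×0.78 = 0.1716, and 0.31 ≥ 0.1716.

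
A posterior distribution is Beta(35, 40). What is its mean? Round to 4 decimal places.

The Beta mean is α/(α+β) = 35/(35+40) = 0.4667.

0.4667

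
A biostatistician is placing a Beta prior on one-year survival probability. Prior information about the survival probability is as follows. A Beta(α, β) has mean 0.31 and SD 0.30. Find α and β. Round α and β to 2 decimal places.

σ² = 0.30² = 0.0900.
With s = α+β, Var = μ(1−μ)/(s+1), so s+1 = (0.31×0.69)/0.0900 = 2.3767 and s = 1.3767.
α = μs = 0.43, β = (1−μ)s = 0.95.

α = 0.43, β = 0.95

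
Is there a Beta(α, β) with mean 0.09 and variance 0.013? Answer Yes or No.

Yes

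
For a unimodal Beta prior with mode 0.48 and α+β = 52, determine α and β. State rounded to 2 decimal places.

Mode = (α−1)/(κ−2) with κ = α+β, so α−1 = 0.48·50 = 24.00.
α = 25.00; β = κ − α = 27.00.

α = 25.00, β = 27.00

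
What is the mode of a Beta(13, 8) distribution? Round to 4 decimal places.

0.6316

With α,β > 1, mode = (α−1)/(α+β−2) = 12/19 = 0.6316.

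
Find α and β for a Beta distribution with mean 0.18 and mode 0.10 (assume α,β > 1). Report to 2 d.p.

With s = α+β: μ = α/s and mode = (α−1)/(s−2). Eliminating α = μs,
μs − 1 = m(s−2) ⇒ s(μ−m) = 1−2m ⇒ s = 0.80/0.08 = 10.0000.
So α = μs = 1.80, β = (1−μ)s = 8.20.

α = 1.80, β = 8.20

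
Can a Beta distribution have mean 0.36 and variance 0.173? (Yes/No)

The Beta variance bound is σ² < μ(1−μ).
Here μ(1−μ) = 0.36×0.64 = 0.2304, and 0.173 < 0.2304.

Yes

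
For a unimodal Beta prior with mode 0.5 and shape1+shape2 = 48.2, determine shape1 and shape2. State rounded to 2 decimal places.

Since the density peak of Beta(shape1,shape2) is at (shape1−1)/(shape1+shape2−2),
shape1 = 1 + 0.5(48.2−2) = 24.10 and shape2 = 48.2 − 24.10 = 24.10.

shape1 = 24.10, shape2 = 24.10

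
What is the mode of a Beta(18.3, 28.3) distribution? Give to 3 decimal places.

0.388

The density x^(α−1)(1−x)^(β−1) is maximised at (α−1)/(α+β−2) = 17.3/44.6 = 0.388.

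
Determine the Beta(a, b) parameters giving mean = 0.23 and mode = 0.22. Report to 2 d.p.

a = 12.88, b = 43.12

With s = a+b: μ = a/s and mode = (a−1)/(s−2). Eliminating a = μs,
μs − 1 = m(s−2) ⇒ s(μ−m) = 1−2m ⇒ s = 0.56/0.01 = 56.0000.
So a = μs = 12.88, b = (1−μ)s = 43.12.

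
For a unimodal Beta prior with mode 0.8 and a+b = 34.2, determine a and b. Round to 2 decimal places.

Mode = (a−1)/(κ−2) with κ = a+b, so a−1 = 0.8·32.2 = 25.76.
a = 26.76; b = κ − a = 7.44.

a = 26.76, b = 7.44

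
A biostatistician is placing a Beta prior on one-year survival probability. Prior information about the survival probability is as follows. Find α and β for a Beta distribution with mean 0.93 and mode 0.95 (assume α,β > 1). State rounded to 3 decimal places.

With s = α+β: μ = α/s and mode = (α−1)/(s−2). Eliminating α = μs,
μs − 1 = m(s−2) ⇒ s(μ−m) = 1−2m ⇒ s = -0.90/-0.02 = 45.0000.
So α = μs = 41.850, β = (1−μ)s = 3.150.

α = 41.850, β = 3.150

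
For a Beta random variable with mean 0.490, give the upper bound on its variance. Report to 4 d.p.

For fixed mean μ the Beta variance is μ(1−μ)/(α+β+1), increasing as α+β decreases.
Its least upper bound (not attained) is μ(1−μ) = 0.490·0.510 = 0.2499.

0.2499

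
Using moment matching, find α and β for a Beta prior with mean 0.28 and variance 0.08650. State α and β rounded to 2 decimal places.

α = 0.37, β = 0.96

Write ν = α+β; then α = μν and Var = μ(1−μ)/(ν+1).
ν = μ(1−μ)/Var − 1 = 0.2016/0.08650 − 1 = 1.3306.
α = 0.28·1.3306 = 0.37, β = 0.72·1.3306 = 0.96.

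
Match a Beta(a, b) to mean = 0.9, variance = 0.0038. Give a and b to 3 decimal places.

a = 20.416, b = 2.268

Write ν = a+b; then a = μν and Var = μ(1−μ)/(ν+1).
ν = μ(1−μ)/Var − 1 = 0.09/0.0038 − 1 = 22.6842.
a = 0.9·22.6842 = 20.416, b = 0.1·22.6842 = 2.268.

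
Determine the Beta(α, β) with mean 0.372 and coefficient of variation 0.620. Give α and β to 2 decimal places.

α = 1.26, β = 2.13

σ = CV·μ = 0.620×0.372 = 0.23064, so σ² = 0.053195.
s+1 = μ(1−μ)/σ² = 0.233616/0.053195 = 4.3917, so s = α+β = 3.3917.
α = μs = 1.26, β = (1−μ)s = 2.13.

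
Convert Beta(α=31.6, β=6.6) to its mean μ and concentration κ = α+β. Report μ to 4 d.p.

κ = α+β = 31.6+6.6 = 38.2; μ = α/κ = 31.6/38.2 = 0.8272.

μ = 0.8272, κ = 38.2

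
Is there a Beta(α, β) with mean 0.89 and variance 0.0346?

Yes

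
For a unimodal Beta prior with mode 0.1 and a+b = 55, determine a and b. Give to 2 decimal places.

For a,b>1 the mode is (a−1)/(a+b−2), so a = mode·(κ−2)+1 = 0.1×53+1 = 6.30.
And b = (1−mode)·(κ−2)+1 = 0.9×53+1 = 48.70.

a = 6.30, b = 48.70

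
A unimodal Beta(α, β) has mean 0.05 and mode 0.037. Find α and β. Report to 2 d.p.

α = 3.56, β = 67.67

Let s = α+β. Mean gives α = μs = 0.05s; mode gives (α−1)/(s−2) = 0.037.
Substituting: 0.05s − 1 = 0.037(s−2) = 0.037s − 0.074, so 0.013s = 0.926 and s = 71.2308.
Then α = 0.05×71.2308 = 3.56 and β = s−α = 67.67.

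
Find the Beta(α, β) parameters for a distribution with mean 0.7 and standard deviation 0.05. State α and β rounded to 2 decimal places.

α = 58.10, β = 24.90

σ² = 0.05² = 0.0025.
With s = α+β, Var = μ(1−μ)/(s+1), so s+1 = (0.7×0.3)/0.0025 = 84.0000 and s = 83.0000.
α = μs = 58.10, β = (1−μ)s = 24.90.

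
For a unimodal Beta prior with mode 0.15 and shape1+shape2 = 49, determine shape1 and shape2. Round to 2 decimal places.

shape1 = 8.05, shape2 = 40.95

Mode = (shape1−1)/(κ−2) with κ = shape1+shape2, so shape1−1 = 0.15·47 = 7.05.
shape1 = 8.05; shape2 = κ − shape1 = 40.95.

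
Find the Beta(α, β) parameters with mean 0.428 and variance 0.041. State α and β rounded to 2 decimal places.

α = 2.13, β = 2.84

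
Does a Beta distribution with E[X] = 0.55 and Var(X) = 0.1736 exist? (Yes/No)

Yes

The Beta variance bound is σ² < μ(1−μ).
Here μ(1−μ) = 0.55×0.45 = 0.2475, and 0.1736 < 0.2475.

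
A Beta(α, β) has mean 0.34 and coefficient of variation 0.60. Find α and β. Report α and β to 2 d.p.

α = 1.49, β = 2.90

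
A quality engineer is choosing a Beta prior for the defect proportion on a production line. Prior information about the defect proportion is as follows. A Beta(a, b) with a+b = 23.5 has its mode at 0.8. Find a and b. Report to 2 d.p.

a = 18.20, b = 5.30

For a,b>1 the mode is (a−1)/(a+b−2), so a = mode·(κ−2)+1 = 0.8×21.5+1 = 18.20.
And b = (1−mode)·(κ−2)+1 = 0.2×21.5+1 = 5.30.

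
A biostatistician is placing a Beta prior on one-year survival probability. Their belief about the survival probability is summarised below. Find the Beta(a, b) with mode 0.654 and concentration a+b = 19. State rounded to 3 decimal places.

a = 12.118, b = 6.882

Since the density peak of Beta(a,b) is at (a−1)/(a+b−2),
a = 1 + 0.654(19−2) = 12.118 and b = 19 − 12.118 = 6.882.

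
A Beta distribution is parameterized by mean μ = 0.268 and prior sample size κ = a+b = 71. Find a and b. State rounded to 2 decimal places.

a = μκ = 0.268×71 = 19.03 and b = (1−μ)κ = 0.732×71 = 51.97.

a = 19.03, b = 51.97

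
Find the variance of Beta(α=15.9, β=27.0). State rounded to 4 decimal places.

α+β = 42.9 and αβ = 429.30, so Var = αβ/[(α+β)²(α+β+1)] = 429.30/80793.999 = 0.0053.

0.0053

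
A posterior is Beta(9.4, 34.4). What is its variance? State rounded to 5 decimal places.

0.00376

α+β = 43.8 and αβ = 323.36, so Var = αβ/[(α+β)²(α+β+1)] = 323.36/85946.112 = 0.00376.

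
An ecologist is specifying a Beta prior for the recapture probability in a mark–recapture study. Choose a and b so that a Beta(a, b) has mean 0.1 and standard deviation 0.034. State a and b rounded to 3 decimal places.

a = 7.685, b = 69.169

Variance = 0.034² = 0.001156. The moment-matching identity a+b = μ(1−μ)/Var − 1 gives
a+b = 0.09/0.001156 − 1 = 76.8547, so a = μ·76.8547 = 7.685 and b = (1−μ)·76.8547 = 69.169.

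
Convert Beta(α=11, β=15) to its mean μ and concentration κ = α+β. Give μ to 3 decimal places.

μ = 0.423, κ = 26

κ = α+β = 11+15 = 26; μ = α/κ = 11/26 = 0.423.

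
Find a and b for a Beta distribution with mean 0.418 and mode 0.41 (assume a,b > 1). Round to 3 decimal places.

Let s = a+b. Mean gives a = μs = 0.418s; mode gives (a−1)/(s−2) = 0.41.
Substituting: 0.418s − 1 = 0.41(s−2) = 0.41s − 0.82, so 0.008s = 0.18 and s = 22.5000.
Then a = 0.418×22.5000 = 9.405 and b = s−a = 13.095.

a = 9.405, b = 13.095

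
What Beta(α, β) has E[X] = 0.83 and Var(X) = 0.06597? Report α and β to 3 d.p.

Let s = α+β. The Beta variance is μ(1−μ)/(s+1).
So s+1 = μ(1−μ)/σ² = (0.83×0.17)/0.06597 = 0.1411/0.06597 = 2.1389, giving s = 1.1389.
Then α = μs = 0.83×1.1389 = 0.945 and β = (1−μ)s = 0.17×1.1389 = 0.194.

α = 0.945, β = 0.194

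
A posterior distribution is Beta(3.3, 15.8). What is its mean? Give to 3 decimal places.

The Beta mean is α/(α+β) = 3.3/(3.3+15.8) = 0.173.

0.173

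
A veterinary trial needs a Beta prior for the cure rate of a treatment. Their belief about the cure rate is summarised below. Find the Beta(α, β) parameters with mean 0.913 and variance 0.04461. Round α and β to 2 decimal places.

α = 0.71, β = 0.07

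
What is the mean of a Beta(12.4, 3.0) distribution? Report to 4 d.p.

0.8052

The Beta mean is α/(α+β) = 12.4/(12.4+3.0) = 0.8052.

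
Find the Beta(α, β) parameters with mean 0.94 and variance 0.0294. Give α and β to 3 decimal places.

α = 0.863, β = 0.055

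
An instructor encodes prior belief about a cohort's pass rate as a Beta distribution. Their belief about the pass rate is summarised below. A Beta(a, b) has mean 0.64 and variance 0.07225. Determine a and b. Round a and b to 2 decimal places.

a = 1.40, b = 0.79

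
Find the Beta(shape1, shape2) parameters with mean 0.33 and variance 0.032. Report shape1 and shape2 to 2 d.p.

shape1 = 1.95, shape2 = 3.96

Let s = shape1+shape2. The Beta variance is μ(1−μ)/(s+1).
So s+1 = μ(1−μ)/σ² = (0.33×0.67)/0.032 = 0.2211/0.032 = 6.9094, giving s = 5.9094.
Then shape1 = μs = 0.33×5.9094 = 1.95 and shape2 = (1−μ)s = 0.67×5.9094 = 3.96.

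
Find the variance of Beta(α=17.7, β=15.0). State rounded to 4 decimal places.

μ = 17.7/32.7 = 0.541284; Var = μ(1−μ)/(α+β+1) = 0.2482956/33.7 = 0.0074.

0.0074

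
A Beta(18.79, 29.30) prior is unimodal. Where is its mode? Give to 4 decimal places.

0.3860

The density x^(α−1)(1−x)^(β−1) is maximised at (α−1)/(α+β−2) = 17.79/46.09 = 0.3860.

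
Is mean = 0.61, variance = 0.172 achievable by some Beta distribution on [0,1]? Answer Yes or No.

Yes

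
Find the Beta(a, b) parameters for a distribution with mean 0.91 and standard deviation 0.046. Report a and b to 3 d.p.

a = 34.312, b = 3.393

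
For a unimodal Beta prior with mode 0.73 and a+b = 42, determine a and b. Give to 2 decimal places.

For a,b>1 the mode is (a−1)/(a+b−2), so a = mode·(κ−2)+1 = 0.73×40+1 = 30.20.
And b = (1−mode)·(κ−2)+1 = 0.27×40+1 = 11.80.

a = 30.20, b = 11.80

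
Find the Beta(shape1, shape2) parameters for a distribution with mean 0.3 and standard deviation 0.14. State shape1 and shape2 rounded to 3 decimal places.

Variance = 0.14² = 0.0196. The moment-matching identity shape1+shape2 = μ(1−μ)/Var − 1 gives
shape1+shape2 = 0.21/0.0196 − 1 = 9.7143, so shape1 = μ·9.7143 = 2.914 and shape2 = (1−μ)·9.7143 = 6.800.

shape1 = 2.914, shape2 = 6.800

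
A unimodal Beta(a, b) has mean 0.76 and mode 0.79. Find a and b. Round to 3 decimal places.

a = 14.693, b = 4.640

Let s = a+b. Mean gives a = μs = 0.76s; mode gives (a−1)/(s−2) = 0.79.
Substituting: 0.76s − 1 = 0.79(s−2) = 0.79s − 1.58, so -0.03s = -0.58 and s = 19.3333.
Then a = 0.76×19.3333 = 14.693 and b = s−a = 4.640.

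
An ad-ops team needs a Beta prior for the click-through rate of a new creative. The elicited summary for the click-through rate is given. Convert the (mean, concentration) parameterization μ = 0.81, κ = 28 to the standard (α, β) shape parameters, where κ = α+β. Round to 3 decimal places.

α = μκ = 0.81×28 = 22.680 and β = (1−μ)κ = 0.19×28 = 5.320.

α = 22.680, β = 5.320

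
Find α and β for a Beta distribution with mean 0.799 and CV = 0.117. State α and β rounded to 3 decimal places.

α = 13.884, β = 3.493

σ = CV·μ = 0.117×0.799 = 0.09348, so σ² = 0.008739.
s+1 = μ(1−μ)/σ² = 0.160599/0.008739 = 18.3771, so s = α+β = 17.3771.
α = μs = 13.884, β = (1−μ)s = 3.493.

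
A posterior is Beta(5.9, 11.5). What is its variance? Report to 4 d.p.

0.0122

μ = 5.9/17.4 = 0.339080; Var = μ(1−μ)/(α+β+1) = 0.2241049/18.4 = 0.0122.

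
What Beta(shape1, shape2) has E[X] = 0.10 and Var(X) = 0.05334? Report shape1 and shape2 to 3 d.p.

By moment matching, shape1+shape2 = μ(1−μ)/σ² − 1 = (0.10·0.90)/0.05334 − 1 = 1.6873 − 1 = 0.6873.
Since shape1/(shape1+shape2) = μ, shape1 = 0.10·0.6873 = 0.069 and shape2 = 0.90·0.6873 = 0.619.

shape1 = 0.069, shape2 = 0.619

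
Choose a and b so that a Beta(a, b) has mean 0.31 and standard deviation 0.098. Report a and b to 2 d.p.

a = 6.59, b = 14.68

Variance = 0.098² = 0.009604. The moment-matching identity a+b = μ(1−μ)/Var − 1 gives
a+b = 0.2139/0.009604 − 1 = 21.2720, so a = μ·21.2720 = 6.59 and b = (1−μ)·21.2720 = 14.68.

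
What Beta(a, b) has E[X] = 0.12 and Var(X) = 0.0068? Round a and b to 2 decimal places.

a = 1.74, b = 12.79

Let s = a+b. The Beta variance is μ(1−μ)/(s+1).
So s+1 = μ(1−μ)/σ² = (0.12×0.88)/0.0068 = 0.1056/0.0068 = 15.5294, giving s = 14.5294.
Then a = μs = 0.12×14.5294 = 1.74 and b = (1−μ)s = 0.88×14.5294 = 12.79.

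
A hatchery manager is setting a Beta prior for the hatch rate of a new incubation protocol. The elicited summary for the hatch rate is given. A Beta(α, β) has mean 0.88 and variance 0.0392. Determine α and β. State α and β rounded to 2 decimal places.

By moment matching, α+β = μ(1−μ)/σ² − 1 = (0.88·0.12)/0.0392 − 1 = 2.6939 − 1 = 1.6939.
Since α/(α+β) = μ, α = 0.88·1.6939 = 1.49 and β = 0.12·1.6939 = 0.20.

α = 1.49, β = 0.20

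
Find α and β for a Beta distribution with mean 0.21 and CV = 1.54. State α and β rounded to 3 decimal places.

Var = (CV·μ)² = (1.54×0.21)² = 0.104588.
α+β = μ(1−μ)/Var − 1 = 0.1659/0.104588 − 1 = 0.5862.
Thus α = 0.21·0.5862 = 0.123 and β = 0.79·0.5862 = 0.463.

α = 0.123, β = 0.463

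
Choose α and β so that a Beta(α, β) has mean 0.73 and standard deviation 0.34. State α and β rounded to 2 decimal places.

α = 0.51, β = 0.19

Variance = 0.34² = 0.1156. The moment-matching identity α+β = μ(1−μ)/Var − 1 gives
α+β = 0.1971/0.1156 − 1 = 0.7050, so α = μ·0.7050 = 0.51 and β = (1−μ)·0.7050 = 0.19.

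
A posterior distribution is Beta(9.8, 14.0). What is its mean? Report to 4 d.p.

E[X] = α/(α+β) = 9.8/23.8 = 0.4118.

0.4118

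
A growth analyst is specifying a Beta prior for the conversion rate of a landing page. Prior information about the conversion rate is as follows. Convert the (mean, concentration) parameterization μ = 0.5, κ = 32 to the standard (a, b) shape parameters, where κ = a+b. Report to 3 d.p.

Split κ in proportion μ : (1−μ): a = 0.5·32 = 16.000, b = 32 − 16.000 = 16.000.

a = 16.000, b = 16.000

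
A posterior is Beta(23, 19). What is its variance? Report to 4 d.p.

α+β = 42 and αβ = 437, so Var = αβ/[(α+β)²(α+β+1)] = 437/75852 = 0.0058.

0.0058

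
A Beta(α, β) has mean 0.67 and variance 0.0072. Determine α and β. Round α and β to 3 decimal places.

α = 19.905, β = 9.804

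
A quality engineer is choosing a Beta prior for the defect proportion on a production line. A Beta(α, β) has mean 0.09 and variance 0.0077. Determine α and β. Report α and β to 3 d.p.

Let s = α+β. The Beta variance is μ(1−μ)/(s+1).
So s+1 = μ(1−μ)/σ² = (0.09×0.91)/0.0077 = 0.0819/0.0077 = 10.6364, giving s = 9.6364.
Then α = μs = 0.09×9.6364 = 0.867 and β = (1−μ)s = 0.91×9.6364 = 8.769.

α = 0.867, β = 8.769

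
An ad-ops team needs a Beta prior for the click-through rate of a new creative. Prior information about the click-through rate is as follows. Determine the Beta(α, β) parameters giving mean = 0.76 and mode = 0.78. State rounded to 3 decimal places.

Let s = α+β. Mean gives α = μs = 0.76s; mode gives (α−1)/(s−2) = 0.78.
Substituting: 0.76s − 1 = 0.78(s−2) = 0.78s − 1.56, so -0.02s = -0.56 and s = 28.0000.
Then α = 0.76×28.0000 = 21.280 and β = s−α = 6.720.

α = 21.280, β = 6.720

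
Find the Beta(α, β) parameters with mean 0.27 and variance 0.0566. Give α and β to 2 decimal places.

By moment matching, α+β = μ(1−μ)/σ² − 1 = (0.27·0.73)/0.0566 − 1 = 3.4823 − 1 = 2.4823.
Since α/(α+β) = μ, α = 0.27·2.4823 = 0.67 and β = 0.73·2.4823 = 1.81.

α = 0.67, β = 1.81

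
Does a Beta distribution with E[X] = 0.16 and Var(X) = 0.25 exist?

No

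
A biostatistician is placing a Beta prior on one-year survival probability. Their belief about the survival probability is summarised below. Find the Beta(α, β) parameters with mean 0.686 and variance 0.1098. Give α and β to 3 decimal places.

α = 0.660, β = 0.302

By moment matching, α+β = μ(1−μ)/σ² − 1 = (0.686·0.314)/0.1098 − 1 = 1.9618 − 1 = 0.9618.
Since α/(α+β) = μ, α = 0.686·0.9618 = 0.660 and β = 0.314·0.9618 = 0.302.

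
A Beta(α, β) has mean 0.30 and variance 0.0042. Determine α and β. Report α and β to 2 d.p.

Let s = α+β. The Beta variance is μ(1−μ)/(s+1).
So s+1 = μ(1−μ)/σ² = (0.30×0.70)/0.0042 = 0.2100/0.0042 = 50.0000, giving s = 49.0000.
Then α = μs = 0.30×49.0000 = 14.70 and β = (1−μ)s = 0.70×49.0000 = 34.30.

α = 14.70, β = 34.30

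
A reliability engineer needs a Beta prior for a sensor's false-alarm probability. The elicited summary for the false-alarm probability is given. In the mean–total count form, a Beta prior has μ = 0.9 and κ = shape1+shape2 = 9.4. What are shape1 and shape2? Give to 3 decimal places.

shape1 = 8.460, shape2 = 0.940

Split κ in proportion μ : (1−μ): shape1 = 0.9·9.4 = 8.460, shape2 = 9.4 − 8.460 = 0.940.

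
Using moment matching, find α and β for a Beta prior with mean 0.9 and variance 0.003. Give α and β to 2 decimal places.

Let s = α+β. The Beta variance is μ(1−μ)/(s+1).
So s+1 = μ(1−μ)/σ² = (0.9×0.1)/0.003 = 0.09/0.003 = 30.0000, giving s = 29.0000.
Then α = μs = 0.9×29.0000 = 26.10 and β = (1−μ)s = 0.1×29.0000 = 2.90.

α = 26.10, β = 2.90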